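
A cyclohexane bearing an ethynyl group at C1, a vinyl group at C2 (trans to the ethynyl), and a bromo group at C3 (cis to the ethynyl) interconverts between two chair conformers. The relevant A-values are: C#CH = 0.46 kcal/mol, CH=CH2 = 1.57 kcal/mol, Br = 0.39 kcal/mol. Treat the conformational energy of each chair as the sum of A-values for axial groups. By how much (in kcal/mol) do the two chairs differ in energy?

Chair I (ethynyl axial, vinyl axial, bromo axial): E = 2.42 kcal/mol.
Chair II (ethynyl equatorial, vinyl equatorial, bromo equatorial): E = 0.00 kcal/mol.
ΔE = 2.42 − 0.00 = 2.42 kcal/mol; chair II is more stable.

2.42 kcal/mol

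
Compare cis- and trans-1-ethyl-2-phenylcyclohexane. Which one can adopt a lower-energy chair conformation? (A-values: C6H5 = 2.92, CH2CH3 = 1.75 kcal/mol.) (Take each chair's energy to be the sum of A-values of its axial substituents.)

At 1,2 positions (parity opposite): cis → (a,e or e,a); trans → (e,e or a,a).
Best chair for cis: E = 1.75 kcal/mol; best chair for trans: E = 0.00 kcal/mol.
The trans isomer is lower by 1.75 kcal/mol.

trans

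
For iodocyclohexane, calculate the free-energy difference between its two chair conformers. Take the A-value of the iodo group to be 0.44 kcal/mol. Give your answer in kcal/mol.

A monosubstituted cyclohexane has one chair with the iodo group axial (E = A = 0.44 kcal/mol) and one with it equatorial (E = 0).
ΔE = 0.44 − 0 = 0.44 kcal/mol.

0.44 kcal/mol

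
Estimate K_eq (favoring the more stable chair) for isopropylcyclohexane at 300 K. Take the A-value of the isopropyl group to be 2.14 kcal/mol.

K ≈ 36.2

One chair has the isopropyl group axial (E = 2.14 kcal/mol) and the other has it equatorial (E = 0).
ΔG = 2.14 kcal/mol between the two chairs.
K = exp(ΔG/RT) with R = 1.987×10⁻³ kcal mol⁻¹ K⁻¹ and T = 300 K gives K ≈ 36.2.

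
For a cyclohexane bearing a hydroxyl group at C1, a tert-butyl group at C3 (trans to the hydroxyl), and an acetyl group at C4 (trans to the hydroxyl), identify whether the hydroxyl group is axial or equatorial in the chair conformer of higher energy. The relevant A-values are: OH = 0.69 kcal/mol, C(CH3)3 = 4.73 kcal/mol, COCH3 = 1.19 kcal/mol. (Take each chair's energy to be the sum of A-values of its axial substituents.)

Chair I (hydroxyl axial, tert-butyl equatorial, acetyl axial): E = 1.88 kcal/mol.
Chair II (hydroxyl equatorial, tert-butyl axial, acetyl equatorial): E = 4.73 kcal/mol.
Chair II is the less stable (higher-energy) conformer, and in that chair the hydroxyl group is equatorial.

equatorial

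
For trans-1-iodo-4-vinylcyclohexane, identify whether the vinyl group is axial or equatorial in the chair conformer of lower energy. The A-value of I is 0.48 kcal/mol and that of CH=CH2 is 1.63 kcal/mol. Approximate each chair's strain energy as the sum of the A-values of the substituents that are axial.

C1 and C4 have opposite parity, so for the trans isomer the two substituents are e,e in one chair and a,a in the other.
Chair I (iodo axial, vinyl axial): E = 2.11 kcal/mol.
Chair II (iodo equatorial, vinyl equatorial): E = 0.00 kcal/mol.
Chair II is the more stable (lower-energy) conformer, and in that chair the vinyl group is equatorial.

equatorial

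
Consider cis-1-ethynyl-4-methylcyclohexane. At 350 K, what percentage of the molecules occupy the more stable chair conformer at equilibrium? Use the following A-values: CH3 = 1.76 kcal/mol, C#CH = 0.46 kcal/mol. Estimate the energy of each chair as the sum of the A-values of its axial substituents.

C1 and C4 have opposite parity, so for the cis isomer the two substituents are one axial and one equatorial in each chair.
Chair I (methyl axial, ethynyl equatorial): E = 1.76 kcal/mol; chair II (methyl equatorial, ethynyl axial): E = 0.46 kcal/mol.
ΔG = 1.30 kcal/mol between the two chairs.
K = exp(ΔG/RT) with R = 1.987×10⁻³ kcal mol⁻¹ K⁻¹ and T = 350 K gives K ≈ 6.48.
Fraction in the lower-energy chair = K/(K+1) = 86.6%.

86.6%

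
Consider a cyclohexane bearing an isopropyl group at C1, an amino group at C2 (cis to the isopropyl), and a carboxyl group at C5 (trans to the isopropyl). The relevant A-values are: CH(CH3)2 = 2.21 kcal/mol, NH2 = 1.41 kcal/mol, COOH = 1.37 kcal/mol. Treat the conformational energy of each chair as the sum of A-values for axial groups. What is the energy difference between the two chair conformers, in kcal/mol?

0.57 kcal/mol

Chair I (isopropyl axial, amino equatorial, carboxyl equatorial): E = 2.21 kcal/mol.
Chair II (isopropyl equatorial, amino axial, carboxyl axial): E = 2.78 kcal/mol.
ΔE = 2.78 − 2.21 = 0.57 kcal/mol; chair I is more stable.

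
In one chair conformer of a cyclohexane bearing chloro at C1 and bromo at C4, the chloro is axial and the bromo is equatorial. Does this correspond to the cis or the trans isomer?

C1 and C4 have opposite parity, so their axial bonds point in opposite directions.
With opposite-parity carbons, two substituents on the same face are one axial and one equatorial; opposite faces give both axial or both equatorial.
Here the groups are axial/equatorial → same face → cis.

cis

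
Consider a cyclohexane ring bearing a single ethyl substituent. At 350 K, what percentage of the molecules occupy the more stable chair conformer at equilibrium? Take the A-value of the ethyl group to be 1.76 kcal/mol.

92.6%

One chair has the ethyl group axial (E = 1.76 kcal/mol) and the other has it equatorial (E = 0).
ΔG = 1.76 kcal/mol between the two chairs.
K = exp(ΔG/RT) with R = 1.987×10⁻³ kcal mol⁻¹ K⁻¹ and T = 350 K gives K ≈ 12.6.
Fraction in the lower-energy chair = K/(K+1) = 92.6%.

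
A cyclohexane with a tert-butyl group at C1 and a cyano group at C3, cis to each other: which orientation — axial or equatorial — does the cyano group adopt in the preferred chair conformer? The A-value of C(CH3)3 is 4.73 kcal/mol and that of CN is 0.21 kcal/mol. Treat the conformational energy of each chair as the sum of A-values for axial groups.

equatorial

C1 and C3 have the same parity, so for the cis isomer the two substituents are e,e in one chair and a,a in the other.
Chair I (tert-butyl axial, cyano axial): E = 4.94 kcal/mol.
Chair II (tert-butyl equatorial, cyano equatorial): E = 0.00 kcal/mol.
Chair II is the more stable (lower-energy) conformer, and in that chair the cyano group is equatorial.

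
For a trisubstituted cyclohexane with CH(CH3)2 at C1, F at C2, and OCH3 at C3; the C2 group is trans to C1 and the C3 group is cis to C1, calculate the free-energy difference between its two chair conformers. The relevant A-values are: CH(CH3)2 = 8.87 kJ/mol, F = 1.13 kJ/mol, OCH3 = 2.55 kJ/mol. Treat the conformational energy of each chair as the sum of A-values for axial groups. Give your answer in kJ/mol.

12.55 kJ/mol

Chair I (isopropyl axial, fluoro axial, methoxy axial): E = 12.55 kJ/mol.
Chair II (isopropyl equatorial, fluoro equatorial, methoxy equatorial): E = 0.00 kJ/mol.
ΔE = 12.55 − 0.00 = 12.55 kJ/mol; chair II is more stable.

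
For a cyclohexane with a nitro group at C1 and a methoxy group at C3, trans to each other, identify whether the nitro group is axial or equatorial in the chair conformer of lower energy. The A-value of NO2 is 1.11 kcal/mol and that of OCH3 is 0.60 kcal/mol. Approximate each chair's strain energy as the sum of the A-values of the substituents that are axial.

C1 and C3 have the same parity, so for the trans isomer the two substituents are one axial and one equatorial in each chair.
Chair I (nitro axial, methoxy equatorial): E = 1.11 kcal/mol.
Chair II (nitro equatorial, methoxy axial): E = 0.60 kcal/mol.
Chair II is the more stable (lower-energy) conformer, and in that chair the nitro group is equatorial.

equatorial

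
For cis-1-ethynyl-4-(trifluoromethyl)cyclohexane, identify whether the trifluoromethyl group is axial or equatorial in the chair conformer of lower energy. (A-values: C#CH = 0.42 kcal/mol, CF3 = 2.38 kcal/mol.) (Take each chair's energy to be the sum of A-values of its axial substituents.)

equatorial

C1 and C4 have opposite parity, so for the cis isomer the two substituents are one axial and one equatorial in each chair.
Chair I (ethynyl axial, trifluoromethyl equatorial): E = 0.42 kcal/mol.
Chair II (ethynyl equatorial, trifluoromethyl axial): E = 2.38 kcal/mol.
Chair I is the more stable (lower-energy) conformer, and in that chair the trifluoromethyl group is equatorial.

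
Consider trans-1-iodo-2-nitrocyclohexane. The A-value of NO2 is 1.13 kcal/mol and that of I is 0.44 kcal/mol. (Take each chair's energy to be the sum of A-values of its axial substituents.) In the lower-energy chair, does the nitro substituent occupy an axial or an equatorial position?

C1 and C2 have opposite parity, so for the trans isomer the two substituents are e,e in one chair and a,a in the other.
Chair I (nitro axial, iodo axial): E = 1.57 kcal/mol.
Chair II (nitro equatorial, iodo equatorial): E = 0.00 kcal/mol.
Chair II is the more stable (lower-energy) conformer, and in that chair the nitro group is equatorial.

equatorial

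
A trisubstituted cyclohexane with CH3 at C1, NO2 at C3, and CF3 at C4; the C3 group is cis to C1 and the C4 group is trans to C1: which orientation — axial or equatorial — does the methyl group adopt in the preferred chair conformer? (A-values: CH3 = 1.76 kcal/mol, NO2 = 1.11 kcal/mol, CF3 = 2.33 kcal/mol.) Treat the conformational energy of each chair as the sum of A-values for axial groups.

equatorial

Chair I (methyl axial, nitro axial, trifluoromethyl axial): E = 5.20 kcal/mol.
Chair II (methyl equatorial, nitro equatorial, trifluoromethyl equatorial): E = 0.00 kcal/mol.
Chair II is the more stable (lower-energy) conformer, and in that chair the methyl group is equatorial.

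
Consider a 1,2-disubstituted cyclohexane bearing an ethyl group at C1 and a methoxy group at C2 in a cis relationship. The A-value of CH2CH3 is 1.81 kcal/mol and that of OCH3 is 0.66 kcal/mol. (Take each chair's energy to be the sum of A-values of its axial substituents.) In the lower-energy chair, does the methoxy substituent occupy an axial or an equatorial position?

C1 and C2 have opposite parity, so for the cis isomer the two substituents are one axial and one equatorial in each chair.
Chair I (ethyl axial, methoxy equatorial): E = 1.81 kcal/mol.
Chair II (ethyl equatorial, methoxy axial): E = 0.66 kcal/mol.
Chair II is the more stable (lower-energy) conformer, and in that chair the methoxy group is axial.

axial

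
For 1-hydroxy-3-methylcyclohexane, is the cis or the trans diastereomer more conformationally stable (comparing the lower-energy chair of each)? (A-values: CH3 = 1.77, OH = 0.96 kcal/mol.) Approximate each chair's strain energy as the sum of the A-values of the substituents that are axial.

cis

At 1,3 positions (parity same): cis → (e,e or a,a); trans → (a,e or e,a).
Best chair for cis: E = 0.00 kcal/mol; best chair for trans: E = 0.96 kcal/mol.
The cis isomer is lower by 0.96 kcal/mol.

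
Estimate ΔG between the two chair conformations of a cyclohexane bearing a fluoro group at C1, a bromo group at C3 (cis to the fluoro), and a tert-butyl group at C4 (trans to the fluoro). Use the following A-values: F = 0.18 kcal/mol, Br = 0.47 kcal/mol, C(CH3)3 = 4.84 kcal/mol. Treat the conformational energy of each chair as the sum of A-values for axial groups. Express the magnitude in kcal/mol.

Chair I (fluoro axial, bromo axial, tert-butyl axial): E = 5.49 kcal/mol.
Chair II (fluoro equatorial, bromo equatorial, tert-butyl equatorial): E = 0.00 kcal/mol.
ΔE = 5.49 − 0.00 = 5.49 kcal/mol; chair II is more stable.

5.49 kcal/mol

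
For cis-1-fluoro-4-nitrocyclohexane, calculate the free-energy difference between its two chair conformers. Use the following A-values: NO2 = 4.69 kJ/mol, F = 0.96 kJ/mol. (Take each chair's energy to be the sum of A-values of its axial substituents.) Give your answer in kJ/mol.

3.73 kJ/mol

C1 and C4 have opposite parity, so for the cis isomer the two substituents are one axial and one equatorial in each chair.
Chair I (nitro axial, fluoro equatorial): E = 4.69 kJ/mol.
Chair II (nitro equatorial, fluoro axial): E = 0.96 kJ/mol.
ΔE = 4.69 − 0.96 = 3.73 kJ/mol; chair II is more stable.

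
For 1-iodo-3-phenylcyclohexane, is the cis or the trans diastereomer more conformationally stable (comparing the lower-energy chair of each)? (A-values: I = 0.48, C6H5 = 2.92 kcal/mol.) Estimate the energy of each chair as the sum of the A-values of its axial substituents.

At 1,3 positions (parity same): cis → (e,e or a,a); trans → (a,e or e,a).
Best chair for cis: E = 0.00 kcal/mol; best chair for trans: E = 0.48 kcal/mol.
The cis isomer is lower by 0.48 kcal/mol.

cis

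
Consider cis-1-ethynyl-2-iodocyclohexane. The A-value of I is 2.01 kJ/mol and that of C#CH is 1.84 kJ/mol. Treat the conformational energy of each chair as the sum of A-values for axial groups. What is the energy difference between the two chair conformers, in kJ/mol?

C1 and C2 have opposite parity, so for the cis isomer the two substituents are one axial and one equatorial in each chair.
Chair I (iodo axial, ethynyl equatorial): E = 2.01 kJ/mol.
Chair II (iodo equatorial, ethynyl axial): E = 1.84 kJ/mol.
ΔE = 2.01 − 1.84 = 0.17 kJ/mol; chair II is more stable.

0.17 kJ/mol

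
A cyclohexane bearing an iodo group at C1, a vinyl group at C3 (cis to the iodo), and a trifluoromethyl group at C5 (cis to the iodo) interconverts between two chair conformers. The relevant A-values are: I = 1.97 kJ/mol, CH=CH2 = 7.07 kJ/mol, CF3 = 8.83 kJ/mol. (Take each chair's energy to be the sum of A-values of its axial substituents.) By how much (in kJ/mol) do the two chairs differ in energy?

17.87 kJ/mol

Chair I (iodo axial, vinyl axial, trifluoromethyl axial): E = 17.87 kJ/mol.
Chair II (iodo equatorial, vinyl equatorial, trifluoromethyl equatorial): E = 0.00 kJ/mol.
ΔE = 17.87 − 0.00 = 17.87 kJ/mol; chair II is more stable.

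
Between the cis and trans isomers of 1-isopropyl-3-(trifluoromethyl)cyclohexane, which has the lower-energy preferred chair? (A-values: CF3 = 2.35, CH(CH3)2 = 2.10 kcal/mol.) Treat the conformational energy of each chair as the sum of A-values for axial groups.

At 1,3 positions (parity same): cis → (e,e or a,a); trans → (a,e or e,a).
Best chair for cis: E = 0.00 kcal/mol; best chair for trans: E = 2.10 kcal/mol.
The cis isomer is lower by 2.10 kcal/mol.

cis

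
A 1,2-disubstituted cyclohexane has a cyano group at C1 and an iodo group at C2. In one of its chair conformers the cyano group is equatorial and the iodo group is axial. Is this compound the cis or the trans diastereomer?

cis

C1 and C2 have opposite parity, so their axial bonds point in opposite directions.
With opposite-parity carbons, two substituents on the same face are one axial and one equatorial; opposite faces give both axial or both equatorial.
Here the groups are equatorial/axial → same face → cis.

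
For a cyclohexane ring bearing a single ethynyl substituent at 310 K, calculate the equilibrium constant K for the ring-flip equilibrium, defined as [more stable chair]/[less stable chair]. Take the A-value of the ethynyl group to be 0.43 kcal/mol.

K ≈ 2.01

One chair has the ethynyl group axial (E = 0.43 kcal/mol) and the other has it equatorial (E = 0).
ΔG = 0.43 kcal/mol between the two chairs.
K = exp(ΔG/RT) with R = 1.987×10⁻³ kcal mol⁻¹ K⁻¹ and T = 310 K gives K ≈ 2.01.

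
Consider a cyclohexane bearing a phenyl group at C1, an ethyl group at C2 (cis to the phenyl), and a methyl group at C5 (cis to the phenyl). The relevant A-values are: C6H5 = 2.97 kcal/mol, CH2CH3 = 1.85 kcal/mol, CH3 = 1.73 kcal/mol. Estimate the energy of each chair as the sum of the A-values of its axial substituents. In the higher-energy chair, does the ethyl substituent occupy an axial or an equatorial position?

equatorial

Chair I (phenyl axial, ethyl equatorial, methyl axial): E = 4.70 kcal/mol.
Chair II (phenyl equatorial, ethyl axial, methyl equatorial): E = 1.85 kcal/mol.
Chair I is the less stable (higher-energy) conformer, and in that chair the ethyl group is equatorial.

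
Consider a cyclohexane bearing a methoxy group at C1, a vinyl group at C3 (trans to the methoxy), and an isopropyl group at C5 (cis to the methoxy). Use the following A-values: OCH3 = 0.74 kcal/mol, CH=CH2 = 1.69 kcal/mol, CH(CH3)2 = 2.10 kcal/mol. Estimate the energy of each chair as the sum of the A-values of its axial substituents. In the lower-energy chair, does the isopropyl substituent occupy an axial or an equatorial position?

Chair I (methoxy axial, vinyl equatorial, isopropyl axial): E = 2.84 kcal/mol.
Chair II (methoxy equatorial, vinyl axial, isopropyl equatorial): E = 1.69 kcal/mol.
Chair II is the more stable (lower-energy) conformer, and in that chair the isopropyl group is equatorial.

equatorial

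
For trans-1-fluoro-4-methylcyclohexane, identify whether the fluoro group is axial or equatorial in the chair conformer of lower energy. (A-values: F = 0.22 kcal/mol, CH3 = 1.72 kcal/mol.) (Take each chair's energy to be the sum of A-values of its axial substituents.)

C1 and C4 have opposite parity, so for the trans isomer the two substituents are e,e in one chair and a,a in the other.
Chair I (fluoro axial, methyl axial): E = 1.94 kcal/mol.
Chair II (fluoro equatorial, methyl equatorial): E = 0.00 kcal/mol.
Chair II is the more stable (lower-energy) conformer, and in that chair the fluoro group is equatorial.

equatorial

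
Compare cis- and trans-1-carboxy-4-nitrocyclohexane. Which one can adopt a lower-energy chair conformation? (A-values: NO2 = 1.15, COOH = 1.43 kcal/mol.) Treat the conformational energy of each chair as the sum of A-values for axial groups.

trans

At 1,4 positions (parity opposite): cis → (a,e or e,a); trans → (e,e or a,a).
Best chair for cis: E = 1.15 kcal/mol; best chair for trans: E = 0.00 kcal/mol.
The trans isomer is lower by 1.15 kcal/mol.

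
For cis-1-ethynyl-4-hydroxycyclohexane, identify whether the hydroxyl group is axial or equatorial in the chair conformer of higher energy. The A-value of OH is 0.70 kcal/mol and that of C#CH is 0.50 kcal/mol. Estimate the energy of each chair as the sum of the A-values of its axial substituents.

C1 and C4 have opposite parity, so for the cis isomer the two substituents are one axial and one equatorial in each chair.
Chair I (hydroxyl axial, ethynyl equatorial): E = 0.70 kcal/mol.
Chair II (hydroxyl equatorial, ethynyl axial): E = 0.50 kcal/mol.
Chair I is the less stable (higher-energy) conformer, and in that chair the hydroxyl group is axial.

axial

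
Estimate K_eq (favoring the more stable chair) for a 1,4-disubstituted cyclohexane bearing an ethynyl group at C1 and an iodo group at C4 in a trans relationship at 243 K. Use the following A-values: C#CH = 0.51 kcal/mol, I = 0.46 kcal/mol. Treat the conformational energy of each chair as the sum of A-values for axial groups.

K ≈ 7.46

C1 and C4 have opposite parity, so for the trans isomer the two substituents are e,e in one chair and a,a in the other.
Chair I (ethynyl axial, iodo axial): E = 0.97 kcal/mol; chair II (ethynyl equatorial, iodo equatorial): E = 0.00 kcal/mol.
ΔG = 0.97 kcal/mol between the two chairs.
K = exp(ΔG/RT) with R = 1.987×10⁻³ kcal mol⁻¹ K⁻¹ and T = 243 K gives K ≈ 7.46.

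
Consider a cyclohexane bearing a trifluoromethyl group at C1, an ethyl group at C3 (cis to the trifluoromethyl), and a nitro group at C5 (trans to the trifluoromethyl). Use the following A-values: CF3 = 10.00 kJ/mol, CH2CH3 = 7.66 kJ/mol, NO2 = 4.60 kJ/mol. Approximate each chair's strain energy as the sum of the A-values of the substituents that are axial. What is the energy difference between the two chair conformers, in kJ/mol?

Chair I (trifluoromethyl axial, ethyl axial, nitro equatorial): E = 17.66 kJ/mol.
Chair II (trifluoromethyl equatorial, ethyl equatorial, nitro axial): E = 4.60 kJ/mol.
ΔE = 17.66 − 4.60 = 13.06 kJ/mol; chair II is more stable.

13.06 kJ/mol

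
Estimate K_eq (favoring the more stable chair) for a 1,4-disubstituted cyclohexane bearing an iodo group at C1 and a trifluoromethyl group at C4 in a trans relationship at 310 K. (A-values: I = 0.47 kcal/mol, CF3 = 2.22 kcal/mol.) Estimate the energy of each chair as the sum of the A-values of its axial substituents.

K ≈ 78.8

C1 and C4 have opposite parity, so for the trans isomer the two substituents are e,e in one chair and a,a in the other.
Chair I (iodo axial, trifluoromethyl axial): E = 2.69 kcal/mol; chair II (iodo equatorial, trifluoromethyl equatorial): E = 0.00 kcal/mol.
ΔG = 2.69 kcal/mol between the two chairs.
K = exp(ΔG/RT) with R = 1.987×10⁻³ kcal mol⁻¹ K⁻¹ and T = 310 K gives K ≈ 78.8.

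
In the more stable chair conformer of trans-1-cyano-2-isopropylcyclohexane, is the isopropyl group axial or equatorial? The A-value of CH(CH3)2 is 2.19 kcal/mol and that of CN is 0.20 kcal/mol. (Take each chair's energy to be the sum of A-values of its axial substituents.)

C1 and C2 have opposite parity, so for the trans isomer the two substituents are e,e in one chair and a,a in the other.
Chair I (isopropyl axial, cyano axial): E = 2.39 kcal/mol.
Chair II (isopropyl equatorial, cyano equatorial): E = 0.00 kcal/mol.
Chair II is the more stable (lower-energy) conformer, and in that chair the isopropyl group is equatorial.

equatorial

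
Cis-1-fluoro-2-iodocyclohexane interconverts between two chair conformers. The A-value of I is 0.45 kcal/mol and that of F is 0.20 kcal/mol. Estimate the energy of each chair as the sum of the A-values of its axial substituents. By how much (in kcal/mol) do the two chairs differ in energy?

0.25 kcal/mol

C1 and C2 have opposite parity, so for the cis isomer the two substituents are one axial and one equatorial in each chair.
Chair I (iodo axial, fluoro equatorial): E = 0.45 kcal/mol.
Chair II (iodo equatorial, fluoro axial): E = 0.20 kcal/mol.
ΔE = 0.45 − 0.20 = 0.25 kcal/mol; chair II is more stable.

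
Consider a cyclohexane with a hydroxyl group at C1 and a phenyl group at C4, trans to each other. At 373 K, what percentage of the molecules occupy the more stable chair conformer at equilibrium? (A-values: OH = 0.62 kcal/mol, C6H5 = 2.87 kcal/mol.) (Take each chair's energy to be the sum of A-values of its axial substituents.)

99.1%

C1 and C4 have opposite parity, so for the trans isomer the two substituents are e,e in one chair and a,a in the other.
Chair I (hydroxyl axial, phenyl axial): E = 3.49 kcal/mol; chair II (hydroxyl equatorial, phenyl equatorial): E = 0.00 kcal/mol.
ΔG = 3.49 kcal/mol between the two chairs.
K = exp(ΔG/RT) with R = 1.987×10⁻³ kcal mol⁻¹ K⁻¹ and T = 373 K gives K ≈ 111.
Fraction in the lower-energy chair = K/(K+1) = 99.1%.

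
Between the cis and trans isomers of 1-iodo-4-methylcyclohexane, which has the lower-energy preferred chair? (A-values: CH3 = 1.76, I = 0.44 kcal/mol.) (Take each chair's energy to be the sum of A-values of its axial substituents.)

At 1,4 positions (parity opposite): cis → (a,e or e,a); trans → (e,e or a,a).
Best chair for cis: E = 0.44 kcal/mol; best chair for trans: E = 0.00 kcal/mol.
The trans isomer is lower by 0.44 kcal/mol.

trans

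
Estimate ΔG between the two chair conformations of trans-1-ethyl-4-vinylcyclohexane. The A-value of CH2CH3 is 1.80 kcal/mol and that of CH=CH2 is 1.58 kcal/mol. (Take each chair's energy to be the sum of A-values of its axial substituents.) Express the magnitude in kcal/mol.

C1 and C4 have opposite parity, so for the trans isomer the two substituents are e,e in one chair and a,a in the other.
Chair I (ethyl axial, vinyl axial): E = 3.38 kcal/mol.
Chair II (ethyl equatorial, vinyl equatorial): E = 0.00 kcal/mol.
ΔE = 3.38 − 0.00 = 3.38 kcal/mol; chair II is more stable.

3.38 kcal/mol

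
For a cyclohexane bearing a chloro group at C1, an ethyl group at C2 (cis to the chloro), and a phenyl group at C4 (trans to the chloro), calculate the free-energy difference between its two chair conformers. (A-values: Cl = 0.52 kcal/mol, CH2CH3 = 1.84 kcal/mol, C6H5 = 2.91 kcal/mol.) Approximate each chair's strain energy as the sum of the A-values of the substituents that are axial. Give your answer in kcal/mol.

Chair I (chloro axial, ethyl equatorial, phenyl axial): E = 3.43 kcal/mol.
Chair II (chloro equatorial, ethyl axial, phenyl equatorial): E = 1.84 kcal/mol.
ΔE = 3.43 − 1.84 = 1.59 kcal/mol; chair II is more stable.

1.59 kcal/mol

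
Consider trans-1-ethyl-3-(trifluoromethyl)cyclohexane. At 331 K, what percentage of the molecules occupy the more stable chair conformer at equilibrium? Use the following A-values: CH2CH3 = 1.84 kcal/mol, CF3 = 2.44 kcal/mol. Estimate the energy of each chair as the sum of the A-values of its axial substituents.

71.3%

C1 and C3 have the same parity, so for the trans isomer the two substituents are one axial and one equatorial in each chair.
Chair I (ethyl axial, trifluoromethyl equatorial): E = 1.84 kcal/mol; chair II (ethyl equatorial, trifluoromethyl axial): E = 2.44 kcal/mol.
ΔG = 0.60 kcal/mol between the two chairs.
K = exp(ΔG/RT) with R = 1.987×10⁻³ kcal mol⁻¹ K⁻¹ and T = 331 K gives K ≈ 2.49.
Fraction in the lower-energy chair = K/(K+1) = 71.3%.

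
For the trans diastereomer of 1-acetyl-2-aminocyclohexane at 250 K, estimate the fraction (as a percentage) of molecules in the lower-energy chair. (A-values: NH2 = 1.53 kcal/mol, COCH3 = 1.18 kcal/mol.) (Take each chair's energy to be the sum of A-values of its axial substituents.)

C1 and C2 have opposite parity, so for the trans isomer the two substituents are e,e in one chair and a,a in the other.
Chair I (amino axial, acetyl axial): E = 2.71 kcal/mol; chair II (amino equatorial, acetyl equatorial): E = 0.00 kcal/mol.
ΔG = 2.71 kcal/mol between the two chairs.
K = exp(ΔG/RT) with R = 1.987×10⁻³ kcal mol⁻¹ K⁻¹ and T = 250 K gives K ≈ 234.
Fraction in the lower-energy chair = K/(K+1) = 99.6%.

99.6%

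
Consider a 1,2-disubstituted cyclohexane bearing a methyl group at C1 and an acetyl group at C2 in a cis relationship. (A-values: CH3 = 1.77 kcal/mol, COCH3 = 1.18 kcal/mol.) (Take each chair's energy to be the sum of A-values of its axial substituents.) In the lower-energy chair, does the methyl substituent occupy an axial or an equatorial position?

equatorial

C1 and C2 have opposite parity, so for the cis isomer the two substituents are one axial and one equatorial in each chair.
Chair I (methyl axial, acetyl equatorial): E = 1.77 kcal/mol.
Chair II (methyl equatorial, acetyl axial): E = 1.18 kcal/mol.
Chair II is the more stable (lower-energy) conformer, and in that chair the methyl group is equatorial.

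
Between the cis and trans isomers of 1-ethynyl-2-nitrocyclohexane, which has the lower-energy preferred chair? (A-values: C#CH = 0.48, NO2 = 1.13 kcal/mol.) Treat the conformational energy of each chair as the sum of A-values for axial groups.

At 1,2 positions (parity opposite): cis → (a,e or e,a); trans → (e,e or a,a).
Best chair for cis: E = 0.48 kcal/mol; best chair for trans: E = 0.00 kcal/mol.
The trans isomer is lower by 0.48 kcal/mol.

trans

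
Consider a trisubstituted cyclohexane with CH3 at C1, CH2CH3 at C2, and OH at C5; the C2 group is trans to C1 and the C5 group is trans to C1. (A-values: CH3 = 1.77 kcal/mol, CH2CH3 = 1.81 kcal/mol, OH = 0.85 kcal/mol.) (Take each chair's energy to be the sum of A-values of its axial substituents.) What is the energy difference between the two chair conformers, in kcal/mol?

Chair I (methyl axial, ethyl axial, hydroxyl equatorial): E = 3.58 kcal/mol.
Chair II (methyl equatorial, ethyl equatorial, hydroxyl axial): E = 0.85 kcal/mol.
ΔE = 3.58 − 0.85 = 2.73 kcal/mol; chair II is more stable.

2.73 kcal/mol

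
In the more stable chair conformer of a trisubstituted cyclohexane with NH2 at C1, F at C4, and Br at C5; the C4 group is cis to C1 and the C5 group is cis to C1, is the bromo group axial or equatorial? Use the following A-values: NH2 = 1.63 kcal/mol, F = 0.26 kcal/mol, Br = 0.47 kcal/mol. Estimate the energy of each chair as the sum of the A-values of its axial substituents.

equatorial

Chair I (amino axial, fluoro equatorial, bromo axial): E = 2.10 kcal/mol.
Chair II (amino equatorial, fluoro axial, bromo equatorial): E = 0.26 kcal/mol.
Chair II is the more stable (lower-energy) conformer, and in that chair the bromo group is equatorial.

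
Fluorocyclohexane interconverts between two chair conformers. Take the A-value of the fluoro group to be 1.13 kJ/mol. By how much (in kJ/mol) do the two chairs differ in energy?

1.13 kJ/mol

A monosubstituted cyclohexane has one chair with the fluoro group axial (E = A = 1.13 kJ/mol) and one with it equatorial (E = 0).
ΔE = 1.13 − 0 = 1.13 kJ/mol.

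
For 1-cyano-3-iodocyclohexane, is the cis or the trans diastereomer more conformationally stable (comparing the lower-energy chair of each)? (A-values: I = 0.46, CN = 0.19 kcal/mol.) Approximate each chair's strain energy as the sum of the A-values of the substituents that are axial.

At 1,3 positions (parity same): cis → (e,e or a,a); trans → (a,e or e,a).
Best chair for cis: E = 0.00 kcal/mol; best chair for trans: E = 0.19 kcal/mol.
The cis isomer is lower by 0.19 kcal/mol.

cis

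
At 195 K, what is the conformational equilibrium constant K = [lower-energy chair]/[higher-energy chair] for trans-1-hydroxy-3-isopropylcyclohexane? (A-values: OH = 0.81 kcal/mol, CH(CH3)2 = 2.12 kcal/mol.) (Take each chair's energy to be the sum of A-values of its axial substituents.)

C1 and C3 have the same parity, so for the trans isomer the two substituents are one axial and one equatorial in each chair.
Chair I (hydroxyl axial, isopropyl equatorial): E = 0.81 kcal/mol; chair II (hydroxyl equatorial, isopropyl axial): E = 2.12 kcal/mol.
ΔG = 1.31 kcal/mol between the two chairs.
K = exp(ΔG/RT) with R = 1.987×10⁻³ kcal mol⁻¹ K⁻¹ and T = 195 K gives K ≈ 29.4.

K ≈ 29.4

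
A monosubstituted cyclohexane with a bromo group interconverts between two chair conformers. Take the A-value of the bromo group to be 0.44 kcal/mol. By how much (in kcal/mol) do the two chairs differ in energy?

0.44 kcal/mol

A monosubstituted cyclohexane has one chair with the bromo group axial (E = A = 0.44 kcal/mol) and one with it equatorial (E = 0).
ΔE = 0.44 − 0 = 0.44 kcal/mol.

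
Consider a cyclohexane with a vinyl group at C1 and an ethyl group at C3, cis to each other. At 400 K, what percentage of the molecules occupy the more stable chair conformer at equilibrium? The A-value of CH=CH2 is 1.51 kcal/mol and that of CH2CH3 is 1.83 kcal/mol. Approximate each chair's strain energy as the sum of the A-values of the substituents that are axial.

C1 and C3 have the same parity, so for the cis isomer the two substituents are e,e in one chair and a,a in the other.
Chair I (vinyl axial, ethyl axial): E = 3.34 kcal/mol; chair II (vinyl equatorial, ethyl equatorial): E = 0.00 kcal/mol.
ΔG = 3.34 kcal/mol between the two chairs.
K = exp(ΔG/RT) with R = 1.987×10⁻³ kcal mol⁻¹ K⁻¹ and T = 400 K gives K ≈ 66.8.
Fraction in the lower-energy chair = K/(K+1) = 98.5%.

98.5%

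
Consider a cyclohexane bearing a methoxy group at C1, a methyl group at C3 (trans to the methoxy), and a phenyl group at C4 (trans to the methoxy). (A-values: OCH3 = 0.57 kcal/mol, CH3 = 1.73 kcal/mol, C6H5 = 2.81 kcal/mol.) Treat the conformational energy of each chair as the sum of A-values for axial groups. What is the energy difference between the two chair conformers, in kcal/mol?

1.65 kcal/mol

Chair I (methoxy axial, methyl equatorial, phenyl axial): E = 3.38 kcal/mol.
Chair II (methoxy equatorial, methyl axial, phenyl equatorial): E = 1.73 kcal/mol.
ΔE = 3.38 − 1.73 = 1.65 kcal/mol; chair II is more stable.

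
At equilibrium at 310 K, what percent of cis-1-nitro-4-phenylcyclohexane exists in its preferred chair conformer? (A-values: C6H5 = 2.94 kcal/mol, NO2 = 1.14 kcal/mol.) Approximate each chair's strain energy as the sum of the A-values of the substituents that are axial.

C1 and C4 have opposite parity, so for the cis isomer the two substituents are one axial and one equatorial in each chair.
Chair I (phenyl axial, nitro equatorial): E = 2.94 kcal/mol; chair II (phenyl equatorial, nitro axial): E = 1.14 kcal/mol.
ΔG = 1.80 kcal/mol between the two chairs.
K = exp(ΔG/RT) with R = 1.987×10⁻³ kcal mol⁻¹ K⁻¹ and T = 310 K gives K ≈ 18.6.
Fraction in the lower-energy chair = K/(K+1) = 94.9%.

94.9%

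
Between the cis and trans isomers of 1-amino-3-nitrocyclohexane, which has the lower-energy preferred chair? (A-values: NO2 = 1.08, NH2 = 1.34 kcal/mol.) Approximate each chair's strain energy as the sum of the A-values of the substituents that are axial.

At 1,3 positions (parity same): cis → (e,e or a,a); trans → (a,e or e,a).
Best chair for cis: E = 0.00 kcal/mol; best chair for trans: E = 1.08 kcal/mol.
The cis isomer is lower by 1.08 kcal/mol.

cis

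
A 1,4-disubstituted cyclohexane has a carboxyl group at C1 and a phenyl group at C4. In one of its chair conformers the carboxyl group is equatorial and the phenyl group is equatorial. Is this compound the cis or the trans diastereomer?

C1 and C4 have opposite parity, so their axial bonds point in opposite directions.
With opposite-parity carbons, two substituents on the same face are one axial and one equatorial; opposite faces give both axial or both equatorial.
Here the groups are equatorial/equatorial → opposite face → trans.

trans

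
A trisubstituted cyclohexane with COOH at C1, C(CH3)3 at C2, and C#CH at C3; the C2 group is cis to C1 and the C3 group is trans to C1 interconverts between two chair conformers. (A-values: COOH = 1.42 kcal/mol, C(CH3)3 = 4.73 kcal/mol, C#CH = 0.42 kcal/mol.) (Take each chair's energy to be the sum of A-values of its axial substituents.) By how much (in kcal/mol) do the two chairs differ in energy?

3.73 kcal/mol

Chair I (carboxyl axial, tert-butyl equatorial, ethynyl equatorial): E = 1.42 kcal/mol.
Chair II (carboxyl equatorial, tert-butyl axial, ethynyl axial): E = 5.15 kcal/mol.
ΔE = 5.15 − 1.42 = 3.73 kcal/mol; chair I is more stable.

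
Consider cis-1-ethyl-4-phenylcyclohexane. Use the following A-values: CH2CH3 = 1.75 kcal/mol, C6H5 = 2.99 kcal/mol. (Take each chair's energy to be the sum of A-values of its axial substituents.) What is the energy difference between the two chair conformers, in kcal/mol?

1.24 kcal/mol

C1 and C4 have opposite parity, so for the cis isomer the two substituents are one axial and one equatorial in each chair.
Chair I (ethyl axial, phenyl equatorial): E = 1.75 kcal/mol.
Chair II (ethyl equatorial, phenyl axial): E = 2.99 kcal/mol.
ΔE = 2.99 − 1.75 = 1.24 kcal/mol; chair I is more stable.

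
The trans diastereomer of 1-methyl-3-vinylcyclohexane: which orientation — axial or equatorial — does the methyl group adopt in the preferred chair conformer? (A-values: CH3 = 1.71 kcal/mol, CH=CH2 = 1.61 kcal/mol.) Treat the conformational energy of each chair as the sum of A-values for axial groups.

C1 and C3 have the same parity, so for the trans isomer the two substituents are one axial and one equatorial in each chair.
Chair I (methyl axial, vinyl equatorial): E = 1.71 kcal/mol.
Chair II (methyl equatorial, vinyl axial): E = 1.61 kcal/mol.
Chair II is the more stable (lower-energy) conformer, and in that chair the methyl group is equatorial.

equatorial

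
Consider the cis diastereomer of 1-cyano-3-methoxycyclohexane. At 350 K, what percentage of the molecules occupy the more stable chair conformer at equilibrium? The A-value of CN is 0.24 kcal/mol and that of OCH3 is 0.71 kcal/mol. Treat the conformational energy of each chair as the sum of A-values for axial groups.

C1 and C3 have the same parity, so for the cis isomer the two substituents are e,e in one chair and a,a in the other.
Chair I (cyano axial, methoxy axial): E = 0.95 kcal/mol; chair II (cyano equatorial, methoxy equatorial): E = 0.00 kcal/mol.
ΔG = 0.95 kcal/mol between the two chairs.
K = exp(ΔG/RT) with R = 1.987×10⁻³ kcal mol⁻¹ K⁻¹ and T = 350 K gives K ≈ 3.92.
Fraction in the lower-energy chair = K/(K+1) = 79.7%.

79.7%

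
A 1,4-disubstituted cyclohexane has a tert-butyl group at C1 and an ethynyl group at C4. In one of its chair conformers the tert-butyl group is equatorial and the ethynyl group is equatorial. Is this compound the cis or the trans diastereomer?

trans

C1 and C4 have opposite parity, so their axial bonds point in opposite directions.
With opposite-parity carbons, two substituents on the same face are one axial and one equatorial; opposite faces give both axial or both equatorial.
Here the groups are equatorial/equatorial → opposite face → trans.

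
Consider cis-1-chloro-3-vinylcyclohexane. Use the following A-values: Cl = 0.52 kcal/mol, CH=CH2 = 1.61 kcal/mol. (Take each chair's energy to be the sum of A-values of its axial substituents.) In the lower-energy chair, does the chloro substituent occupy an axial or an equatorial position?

C1 and C3 have the same parity, so for the cis isomer the two substituents are e,e in one chair and a,a in the other.
Chair I (chloro axial, vinyl axial): E = 2.13 kcal/mol.
Chair II (chloro equatorial, vinyl equatorial): E = 0.00 kcal/mol.
Chair II is the more stable (lower-energy) conformer, and in that chair the chloro group is equatorial.

equatorial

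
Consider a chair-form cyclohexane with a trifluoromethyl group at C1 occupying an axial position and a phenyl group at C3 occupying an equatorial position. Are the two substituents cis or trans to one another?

C1 and C3 have the same parity, so their axial bonds point in the same direction.
With same-parity carbons, two substituents on the same face are both axial or both equatorial; opposite faces give one of each.
Here the groups are axial/equatorial → opposite face → trans.

trans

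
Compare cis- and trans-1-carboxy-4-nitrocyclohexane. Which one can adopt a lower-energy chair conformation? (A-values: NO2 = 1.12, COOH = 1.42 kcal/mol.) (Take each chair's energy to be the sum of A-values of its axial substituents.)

trans

At 1,4 positions (parity opposite): cis → (a,e or e,a); trans → (e,e or a,a).
Best chair for cis: E = 1.12 kcal/mol; best chair for trans: E = 0.00 kcal/mol.
The trans isomer is lower by 1.12 kcal/mol.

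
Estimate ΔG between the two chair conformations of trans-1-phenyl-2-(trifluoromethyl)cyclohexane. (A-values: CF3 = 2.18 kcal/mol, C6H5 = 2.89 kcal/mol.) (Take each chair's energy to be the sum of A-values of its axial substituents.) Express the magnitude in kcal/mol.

C1 and C2 have opposite parity, so for the trans isomer the two substituents are e,e in one chair and a,a in the other.
Chair I (trifluoromethyl axial, phenyl axial): E = 5.07 kcal/mol.
Chair II (trifluoromethyl equatorial, phenyl equatorial): E = 0.00 kcal/mol.
ΔE = 5.07 − 0.00 = 5.07 kcal/mol; chair II is more stable.

5.07 kcal/mol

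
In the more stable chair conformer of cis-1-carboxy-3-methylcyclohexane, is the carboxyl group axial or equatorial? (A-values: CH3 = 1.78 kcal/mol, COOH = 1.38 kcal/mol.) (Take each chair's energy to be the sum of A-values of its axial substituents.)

equatorial

C1 and C3 have the same parity, so for the cis isomer the two substituents are e,e in one chair and a,a in the other.
Chair I (methyl axial, carboxyl axial): E = 3.16 kcal/mol.
Chair II (methyl equatorial, carboxyl equatorial): E = 0.00 kcal/mol.
Chair II is the more stable (lower-energy) conformer, and in that chair the carboxyl group is equatorial.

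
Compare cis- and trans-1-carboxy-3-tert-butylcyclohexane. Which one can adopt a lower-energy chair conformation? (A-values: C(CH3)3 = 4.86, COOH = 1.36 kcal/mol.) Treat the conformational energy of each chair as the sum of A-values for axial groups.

At 1,3 positions (parity same): cis → (e,e or a,a); trans → (a,e or e,a).
Best chair for cis: E = 0.00 kcal/mol; best chair for trans: E = 1.36 kcal/mol.
The cis isomer is lower by 1.36 kcal/mol.

cis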